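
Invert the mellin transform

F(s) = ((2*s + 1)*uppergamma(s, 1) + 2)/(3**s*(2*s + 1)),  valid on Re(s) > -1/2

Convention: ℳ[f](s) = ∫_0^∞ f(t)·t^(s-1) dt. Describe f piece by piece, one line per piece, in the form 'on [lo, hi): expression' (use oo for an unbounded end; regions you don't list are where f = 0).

reversing the common scale on t: sqrt(t) on [0, 1); exp(-t) on [1, ∞)
split f at 1/3: ℳ[f](s) collects 2 kernel integrals
for t in [0, 1/3): the term is ∫ sqrt(3)*sqrt(t)·t^(s-1)
∫ exp(-3*t)·t^(s-1) over [1/3, ∞)

on [0, 1/3): sqrt(3)*sqrt(t)
on [1/3, oo): exp(-3*t)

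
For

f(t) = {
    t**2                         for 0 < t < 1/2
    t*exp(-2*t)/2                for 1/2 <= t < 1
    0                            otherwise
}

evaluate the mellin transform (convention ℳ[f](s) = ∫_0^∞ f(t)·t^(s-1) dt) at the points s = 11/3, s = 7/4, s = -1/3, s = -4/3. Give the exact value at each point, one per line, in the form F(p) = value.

F(11/3) = 2**(1/3)*(-17*uppergamma(14/3, 2) + 3 + 17*uppergamma(14/3, 1))/1088
F(7/4) = 2**(1/4)*(-15*uppergamma(11/4, 2) + 4 + 15*uppergamma(11/4, 1))/240
F(-1/3) = 2**(1/3)*(-5*uppergamma(2/3, 2) + 5*uppergamma(2/3, 1) + 3)/20
F(-4/3) = 2**(1/3)*(-2*uppergamma(-1/3, 2) + 2*uppergamma(-1/3, 1) + 3)/4

remove the shared t-power first: 1 on [0, 1/2); exp(-2*t)/(2*t) on [1/2, 1)
invert the common scale on t to get 1 on [0, 1); exp(-t)/t on [1, 2)
back out the shared t-power: t on [0, 1); exp(-t) on [1, 2)
decompose at 1/2; ℳ[f](s) sums the 2 pieces' integrals
for t in [0, 1/2): the term is ∫ t**2·t^(s-1)
the [1/2, 1) slice contributes ∫ t*exp(-2*t)/2·t^(s-1) dt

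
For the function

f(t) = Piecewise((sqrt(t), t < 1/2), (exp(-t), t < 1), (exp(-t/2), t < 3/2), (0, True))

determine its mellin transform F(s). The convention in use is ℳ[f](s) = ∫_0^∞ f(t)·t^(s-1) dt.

(2**s*(2*s + 1)*uppergamma(s, 1/2) - 2**s*(2*s + 1)*uppergamma(s, 1) + 4**s*(2*s + 1)*uppergamma(s, 1/2) - 4**s*(2*s + 1)*uppergamma(s, 3/4) + sqrt(2))/(2**s*(2*s + 1))
  Re(s) > -1/2

integrate the 3 segments split at 1/2, 1, then add the results
segment [0, 1/2) carries sqrt(t); integrate it
piece [1/2, 1): integrate exp(-t) against the kernel
for t in [1, 3/2): the term is ∫ exp(-t/2)·t^(s-1)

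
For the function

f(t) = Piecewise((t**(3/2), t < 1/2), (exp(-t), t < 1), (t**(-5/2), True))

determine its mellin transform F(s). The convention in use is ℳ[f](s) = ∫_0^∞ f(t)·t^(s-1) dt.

(2*2**s*(2*s - 5)*(2*s + 3)*uppergamma(s, 1/2) - 2*2**s*(2*s - 5)*(2*s + 3)*uppergamma(s, 1) - 4*2**s*(2*s + 3) + sqrt(2)*(2*s - 5))/(2*2**s*(2*s - 5)*(2*s + 3))
  -3/2 < Re(s) < 5/2

slice at 1/2, 1, transform all 3 pieces, and sum them
the [0, 1/2) slice contributes ∫ t**(3/2)·t^(s-1) dt
segment [1/2, 1) carries exp(-t); integrate it
on [1, ∞): add ∫ t**(-5/2)·t^(s-1) dt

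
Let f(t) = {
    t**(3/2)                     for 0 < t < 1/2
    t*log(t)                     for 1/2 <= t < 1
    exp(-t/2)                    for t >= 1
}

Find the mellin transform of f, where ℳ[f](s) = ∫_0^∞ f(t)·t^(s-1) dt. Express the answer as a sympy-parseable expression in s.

breakpoints 1/2, 1: one integral from each of the 3 segments
∫ t**(3/2)·t^(s-1) over [0, 1/2)
over [1/2, 1), the kernel integral of t*log(t) enters the sum
piece [1, ∞): integrate exp(-t/2) against the kernel

(2*2**(2*s)*(2*s + 3)*(s**2 + 2*s + 1)*uppergamma(s, 1/2) - 2*2**s*(2*s + 3) + s*(2*s + 3)*log(2) + 2*s + (2*s + 3)*log(2) + sqrt(2)*(s**2 + 2*s + 1) + 3)/(2*2**s*(2*s + 3)*(s**2 + 2*s + 1))
  Re(s) > -3/2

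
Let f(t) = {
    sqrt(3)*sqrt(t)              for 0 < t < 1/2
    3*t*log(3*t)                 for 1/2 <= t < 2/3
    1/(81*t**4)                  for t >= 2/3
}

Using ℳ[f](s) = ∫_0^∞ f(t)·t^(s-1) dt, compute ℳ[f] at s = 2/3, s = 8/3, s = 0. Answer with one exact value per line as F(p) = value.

F(2/3) = -9*2**(1/3)*log(3)/20 - 187*12**(1/3)/800 + 27*2**(1/3)/100 + 9*2**(1/3)*log(2)/20 + 2*12**(1/3)*log(2)/5 + 3*2**(5/6)*sqrt(3)/14
F(8/3) = -9*2**(1/3)*log(3)/176 - 263*12**(1/3)/17424 + 27*2**(1/3)/1936 + 9*2**(1/3)*log(2)/176 + 3*2**(5/6)*sqrt(3)/152 + 8*12**(1/3)*log(2)/99
F(0) = -31/64 + log(8*sqrt(6)/9) + sqrt(6)

the common scale on t comes off first: sqrt(2)*sqrt(t) on [0, 3/4); 2*t*log(2*t) on [3/4, 1); 1/(16*t**4) on [1, ∞)
invert the common scale on t to get sqrt(t) on [0, 3/2); t*log(t) on [3/2, 2); t**(-4) on [2, ∞)
decompose at 1/2, 2/3; ℳ[f](s) sums the 3 pieces' integrals
the [0, 1/2) slice contributes ∫ sqrt(3)*sqrt(t)·t^(s-1) dt
piece [1/2, 2/3): integrate 3*t*log(3*t) against the kernel
between 2/3 and ∞ the integrand is 1/(81*t**4)·t^(s-1)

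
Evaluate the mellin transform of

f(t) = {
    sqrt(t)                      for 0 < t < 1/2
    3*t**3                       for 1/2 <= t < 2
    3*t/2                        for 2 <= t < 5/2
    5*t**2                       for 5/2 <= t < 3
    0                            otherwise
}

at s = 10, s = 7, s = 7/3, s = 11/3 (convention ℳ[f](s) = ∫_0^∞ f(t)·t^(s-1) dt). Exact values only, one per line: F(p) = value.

integrate the 4 segments split at 1/2, 2, 5/2, then add the results
∫ sqrt(t)·t^(s-1) over [0, 1/2)
∫ over [1/2, 2) of 3*t**3·t^(s-1) joins the sum
segment 2 to 5/2 holds 3*t/2; add its integral
on [5/2, 3): add ∫ 5*t**2·t^(s-1) dt

F(10) = sqrt(2)/21504 + 1416015006467/7028736
F(7) = sqrt(2)/1920 + 345084853/36864
F(7/3) = -15825*2**(2/3)*5**(1/3)/832 - 9*2**(2/3)/1024 + 3*2**(1/6)/68 + 72*2**(1/3)/5 + 1215*3**(1/3)/13
F(11/3) = -560625*2**(1/3)*5**(2/3)/15232 - 9*2**(1/3)/2560 + 3*2**(5/6)/400 + 828*2**(2/3)/35 + 3645*3**(2/3)/17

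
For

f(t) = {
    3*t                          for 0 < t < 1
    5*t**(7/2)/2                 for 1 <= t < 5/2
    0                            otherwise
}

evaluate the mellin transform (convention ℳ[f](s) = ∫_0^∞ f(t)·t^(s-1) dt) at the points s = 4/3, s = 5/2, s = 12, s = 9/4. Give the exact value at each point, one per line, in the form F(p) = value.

F(4/3) = 156/203 + 9375*2**(1/6)*5**(5/6)/928
F(5/2) = 183081/1792
F(12) = 28/403 + 152587890625*sqrt(10)/2031616
F(9/4) = 146/299 + 15625*2**(1/4)*5**(3/4)/736

slice at 1, transform all 2 pieces, and sum them
between 0 and 1 the integrand is 3*t·t^(s-1)
on [1, 5/2): add ∫ 5*t**(7/2)/2·t^(s-1) dt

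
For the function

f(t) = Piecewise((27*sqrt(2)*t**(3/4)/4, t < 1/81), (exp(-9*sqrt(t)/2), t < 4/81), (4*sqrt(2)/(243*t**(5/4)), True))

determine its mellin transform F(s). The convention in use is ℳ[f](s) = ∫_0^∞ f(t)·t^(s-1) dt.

(2*2**(2*s)*(4*s - 5)*(4*s + 3)*uppergamma(2*s, 1/2) - 2*2**(2*s)*(4*s - 5)*(4*s + 3)*uppergamma(2*s, 1) - 4*2**(2*s)*(4*s + 3) + sqrt(2)*(4*s - 5))/(81**s*(4*s - 5)*(4*s + 3))
  -3/4 < Re(s) < 5/4

remove the power substitution first: 27*sqrt(2)*t**(3/2)/4 on [0, 1/9); exp(-9*t/2) on [1/9, 2/9); 4*sqrt(2)/(243*t**(5/2)) on [2/9, ∞)
the common scale on t comes off first: 3*sqrt(3)*t**(3/2) on [0, 1/6); exp(-3*t) on [1/6, 1/3); sqrt(3)/(27*t**(5/2)) on [1/3, ∞)
peel off the common scale on t: t**(3/2) on [0, 1/2); exp(-t) on [1/2, 1); t**(-5/2) on [1, ∞)
the 3 pieces separated at 1/81, 4/81 each add one integral
segment 0 to 1/81 holds 27*sqrt(2)*t**(3/4)/4; add its integral
segment [1/81, 4/81) carries exp(-9*sqrt(t)/2); integrate it
∫ over [4/81, ∞) of 4*sqrt(2)/(243*t**(5/4))·t^(s-1) joins the sum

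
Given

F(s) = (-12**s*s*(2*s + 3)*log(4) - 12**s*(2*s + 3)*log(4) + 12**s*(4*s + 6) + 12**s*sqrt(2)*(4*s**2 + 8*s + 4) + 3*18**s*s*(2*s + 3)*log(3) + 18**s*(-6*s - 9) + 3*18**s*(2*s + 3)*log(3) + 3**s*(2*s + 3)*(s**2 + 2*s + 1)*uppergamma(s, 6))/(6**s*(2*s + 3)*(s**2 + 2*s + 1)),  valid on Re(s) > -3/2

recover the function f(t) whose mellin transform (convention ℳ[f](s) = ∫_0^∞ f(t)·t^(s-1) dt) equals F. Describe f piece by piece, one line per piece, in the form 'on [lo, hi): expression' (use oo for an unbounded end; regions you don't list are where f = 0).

the 3 pieces separated at 2, 3 each add one integral
on [0, 2): add ∫ t**(3/2)·t^(s-1) dt
piece [2, 3): integrate t*log(t) against the kernel
between 3 and ∞ the integrand is exp(-2*t)·t^(s-1)

on [0, 2): t**(3/2)
on [2, 3): t*log(t)
on [3, oo): exp(-2*t)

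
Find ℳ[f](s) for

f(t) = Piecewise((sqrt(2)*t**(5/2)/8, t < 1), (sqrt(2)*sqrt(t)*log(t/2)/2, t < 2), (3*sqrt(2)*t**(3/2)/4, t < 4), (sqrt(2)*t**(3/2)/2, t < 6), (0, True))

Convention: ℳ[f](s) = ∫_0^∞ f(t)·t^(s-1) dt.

sqrt(2)*(-3*2**(s + 5/2)*(2*s + 5)*(8*s - (2*s + 3)**2 + 8) + 2**(s + 7/2)*(2*s + 3)*(2*s + 5) + 2**(2*s + 4)*(2*s + 5)*(8*s - (2*s + 3)**2 + 8) + 4*6**(s + 3/2)*(2*s + 5)*(8*s - (2*s + 3)**2 + 8) - 4*(2*s + 3)**2*(2*s + 5)*log(2) - 8*(2*s + 3)*(2*s + 5) + 8*(2*s + 3)*(2*s + 5)*log(2) + (2*s + 3)*(8*s - (2*s + 3)**2 + 8))/(4*(2*s + 3)*(2*s + 5)*(8*s - (2*s + 3)**2 + 8))
  Re(s) > -5/2

reversing the common scale on t: t**(5/2) on [0, 1/2); sqrt(t)*log(t) on [1/2, 1); 3*t**(3/2) on [1, 2); …
invert the shared t-power to get t**2 on [0, 1/2); log(t) on [1/2, 1); 3*t on [1, 2); …
undo the shared t-power: t on [0, 1/2); log(t)/t on [1/2, 1); 3 on [1, 2); …
the 4 pieces separated at 1, 2, 4 each add one integral
on [0, 1): add ∫ sqrt(2)*t**(5/2)/8·t^(s-1) dt
over [1, 2), the kernel integral of sqrt(2)*sqrt(t)*log(t/2)/2 enters the sum
∫ over [2, 4) of 3*sqrt(2)*t**(3/2)/4·t^(s-1) joins the sum
segment [4, 6) carries sqrt(2)*t**(3/2)/2; integrate it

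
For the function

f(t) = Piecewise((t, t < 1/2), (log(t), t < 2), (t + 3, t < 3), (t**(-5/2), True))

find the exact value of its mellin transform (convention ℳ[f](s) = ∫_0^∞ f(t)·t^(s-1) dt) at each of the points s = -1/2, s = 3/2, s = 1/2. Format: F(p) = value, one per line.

F(-1/2) = sqrt(2)*(-486*log(2) + sqrt(2) + 648)/162
F(3/2) = sqrt(2)*(-1139 + 30*sqrt(2) + 270*log(2) + 864*sqrt(6))/180
F(1/2) = sqrt(2)*(-330 + sqrt(2) + 108*log(2) + 144*sqrt(6))/36

breakpoints 1/2, 2, 3: one integral from each of the 4 segments
∫ t·t^(s-1) over [0, 1/2)
∫ over [1/2, 2) of log(t)·t^(s-1) joins the sum
∫ over [2, 3) of (t + 3)·t^(s-1) joins the sum
∫ t**(-5/2)·t^(s-1) over [3, ∞)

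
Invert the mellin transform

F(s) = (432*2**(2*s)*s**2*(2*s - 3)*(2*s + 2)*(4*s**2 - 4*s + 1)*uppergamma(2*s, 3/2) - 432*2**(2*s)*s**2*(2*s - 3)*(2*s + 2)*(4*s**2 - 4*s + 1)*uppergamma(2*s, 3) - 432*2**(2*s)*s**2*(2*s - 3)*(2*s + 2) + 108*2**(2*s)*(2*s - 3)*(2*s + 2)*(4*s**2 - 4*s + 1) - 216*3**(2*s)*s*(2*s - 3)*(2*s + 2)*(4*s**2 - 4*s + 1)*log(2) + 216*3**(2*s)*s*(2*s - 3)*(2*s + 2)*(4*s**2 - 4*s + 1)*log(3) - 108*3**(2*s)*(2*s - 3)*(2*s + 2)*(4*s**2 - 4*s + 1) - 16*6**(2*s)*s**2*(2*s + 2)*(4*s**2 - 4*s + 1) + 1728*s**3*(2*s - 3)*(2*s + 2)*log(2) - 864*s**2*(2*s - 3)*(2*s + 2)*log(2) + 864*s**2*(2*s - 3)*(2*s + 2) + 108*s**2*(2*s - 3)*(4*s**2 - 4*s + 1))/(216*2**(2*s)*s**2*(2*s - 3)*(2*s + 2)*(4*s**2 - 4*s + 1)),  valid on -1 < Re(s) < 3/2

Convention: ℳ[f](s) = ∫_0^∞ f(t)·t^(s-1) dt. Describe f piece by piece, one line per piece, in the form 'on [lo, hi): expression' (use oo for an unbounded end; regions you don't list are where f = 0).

back out the power substitution: t**2 on [0, 1/2); log(t)/t on [1/2, 1); log(t) on [1, 3/2); …
slice at 1/4, 1, 9/4, 9, transform all 5 pieces, and sum them
segment [0, 1/4) carries t; integrate it
[1/4, 1) adds the kernel integral of log(sqrt(t))/sqrt(t)
the [1, 9/4) slice contributes ∫ log(sqrt(t))·t^(s-1) dt
segment 9/4 to 9 holds exp(-sqrt(t)); add its integral
on [9, ∞) integrate f = t**(-3/2) against the kernel

on [0, 1/4): t
on [1/4, 1): log(sqrt(t))/sqrt(t)
on [1, 9/4): log(sqrt(t))
on [9/4, 9): exp(-sqrt(t))
on [9, oo): t**(-3/2)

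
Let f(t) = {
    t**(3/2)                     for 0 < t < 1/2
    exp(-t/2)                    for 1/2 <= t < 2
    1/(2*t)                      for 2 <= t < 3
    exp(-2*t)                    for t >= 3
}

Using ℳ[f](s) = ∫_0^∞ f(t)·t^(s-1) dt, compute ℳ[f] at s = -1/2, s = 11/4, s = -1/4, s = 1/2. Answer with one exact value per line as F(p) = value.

f breaks at 1/2, 2, 3 into 4 integrals to sum
between 0 and 1/2 the integrand is t**(3/2)·t^(s-1)
between 1/2 and 2 the integrand is exp(-t/2)·t^(s-1)
between 2 and 3 the integrand is 1/(2*t)·t^(s-1)
∫ exp(-2*t)·t^(s-1) over [3, ∞)

F(-1/2) = -sqrt(2)*sqrt(pi)*erfc(1/2) - sqrt(2)*exp(-1) - sqrt(3)/27 - 2*sqrt(2)*sqrt(pi)*erfc(sqrt(6)) + 2*sqrt(3)*exp(-6)/3 + sqrt(2)/12 + sqrt(2)*sqrt(pi)*erfc(1) + 1/2 + 2*sqrt(2)*exp(-1/4)
F(11/4) = -4*2**(3/4)*uppergamma(11/4, 1) - 537*2**(3/4)/952 + 2**(1/4)*uppergamma(11/4, 6)/8 + 6*3**(3/4)/7 + 4*2**(3/4)*uppergamma(11/4, 1/4)
F(-1/4) = -2**(3/4)*uppergamma(-1/4, 1)/2 - 2*3**(3/4)/45 + 2**(1/4)*uppergamma(-1/4, 6) + 3*2**(3/4)/10 + 2**(3/4)*uppergamma(-1/4, 1/4)/2
F(1/2) = -sqrt(3)/3 - sqrt(2)*sqrt(pi)*erfc(1) + sqrt(2)*sqrt(pi)*erfc(sqrt(6))/2 + 1/8 + sqrt(2)/2 + sqrt(2)*sqrt(pi)*erfc(1/2)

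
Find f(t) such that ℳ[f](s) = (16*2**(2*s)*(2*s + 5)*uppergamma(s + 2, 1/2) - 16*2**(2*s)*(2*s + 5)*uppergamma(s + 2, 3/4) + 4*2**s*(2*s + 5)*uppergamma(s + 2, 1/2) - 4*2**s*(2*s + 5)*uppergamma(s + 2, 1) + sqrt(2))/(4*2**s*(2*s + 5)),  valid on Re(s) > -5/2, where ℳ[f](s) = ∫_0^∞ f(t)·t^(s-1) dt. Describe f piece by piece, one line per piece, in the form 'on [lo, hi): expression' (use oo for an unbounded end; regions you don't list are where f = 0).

remove the shared t-power first: sqrt(t) on [0, 1/2); exp(-t) on [1/2, 1); exp(-t/2) on [1, 3/2)
slice at 1/2, 1, transform all 3 pieces, and sum them
[0, 1/2) adds the kernel integral of t**(5/2)
[1/2, 1) adds the kernel integral of t**2*exp(-t)
between 1 and 3/2 the integrand is t**2*exp(-t/2)·t^(s-1)

on [0, 1/2): t**(5/2)
on [1/2, 1): t**2*exp(-t)
on [1, 3/2): t**2*exp(-t/2)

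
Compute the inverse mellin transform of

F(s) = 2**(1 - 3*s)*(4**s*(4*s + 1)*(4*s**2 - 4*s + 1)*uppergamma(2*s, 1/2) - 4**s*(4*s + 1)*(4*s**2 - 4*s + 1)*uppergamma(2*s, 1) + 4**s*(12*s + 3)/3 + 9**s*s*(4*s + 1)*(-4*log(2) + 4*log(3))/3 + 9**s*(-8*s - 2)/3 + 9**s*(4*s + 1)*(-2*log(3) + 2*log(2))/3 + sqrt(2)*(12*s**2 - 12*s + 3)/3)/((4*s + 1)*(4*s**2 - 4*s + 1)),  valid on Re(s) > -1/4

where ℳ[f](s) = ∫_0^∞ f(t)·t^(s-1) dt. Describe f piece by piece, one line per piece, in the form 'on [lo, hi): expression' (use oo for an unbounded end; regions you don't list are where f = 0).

back out the common scale on t: t**(1/4) on [0, 1/4); exp(-sqrt(t)) on [1/4, 1); log(sqrt(t))/sqrt(t) on [1, 9/4)
back out the power substitution: sqrt(t) on [0, 1/2); exp(-t) on [1/2, 1); log(t)/t on [1, 3/2)
cuts at 1/8, 1/2: linearity sums the 3 kernel integrals
piece [0, 1/8): integrate 2**(1/4)*t**(1/4) against the kernel
over [1/8, 1/2), the kernel integral of exp(-sqrt(2)*sqrt(t)) enters the sum
∫ sqrt(2)*log(sqrt(2)*sqrt(t))/(2*sqrt(t))·t^(s-1) over [1/2, 9/8)

on [0, 1/8): 2**(1/4)*t**(1/4)
on [1/8, 1/2): exp(-sqrt(2)*sqrt(t))
on [1/2, 9/8): sqrt(2)*log(sqrt(2)*sqrt(t))/(2*sqrt(t))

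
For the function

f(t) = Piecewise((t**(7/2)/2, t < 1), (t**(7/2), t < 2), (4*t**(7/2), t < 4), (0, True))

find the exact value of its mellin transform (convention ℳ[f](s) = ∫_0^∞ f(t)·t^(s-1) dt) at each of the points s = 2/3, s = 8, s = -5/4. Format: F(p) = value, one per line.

F(2/3) = -288*2**(1/6)/25 - 3/25 + 6144*2**(1/3)/25
F(8) = 67108863/23 - 12288*sqrt(2)/23
F(-5/4) = -16*2**(1/4)/3 - 2/9 + 256*sqrt(2)/9

breakpoints 1, 2: one integral from each of the 3 segments
piece [0, 1): integrate t**(7/2)/2 against the kernel
piece [1, 2): integrate t**(7/2) against the kernel
over [2, 4), the kernel integral of 4*t**(7/2) enters the sum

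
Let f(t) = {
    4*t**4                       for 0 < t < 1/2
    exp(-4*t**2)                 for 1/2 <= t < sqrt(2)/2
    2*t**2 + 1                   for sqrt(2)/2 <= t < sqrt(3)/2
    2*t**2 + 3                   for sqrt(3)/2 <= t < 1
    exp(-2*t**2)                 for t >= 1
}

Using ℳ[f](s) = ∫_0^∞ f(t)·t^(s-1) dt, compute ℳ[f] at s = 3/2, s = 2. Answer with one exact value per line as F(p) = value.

peel off the power substitution: 4*t**2 on [0, 1/4); exp(-4*t) on [1/4, 1/2); 2*t + 1 on [1/2, 3/4); …
back out the common scale on t: t**2 on [0, 1/2); exp(-2*t) on [1/2, 1); t + 1 on [1, 3/2); …
cuts at 1/2, sqrt(2)/2, sqrt(3)/2, 1: linearity sums the 5 kernel integrals
∫ 4*t**4·t^(s-1) over [0, 1/2)
between 1/2 and sqrt(2)/2 the integrand is exp(-4*t**2)·t^(s-1)
the [sqrt(2)/2, sqrt(3)/2) slice contributes ∫ (2*t**2 + 1)·t^(s-1) dt
on [sqrt(3)/2, 1): add ∫ (2*t**2 + 3)·t^(s-1) dt
piece [1, ∞): integrate exp(-2*t**2) against the kernel

F(3/2) = sqrt(2)*(-616*3**(3/4) - 440*2**(3/4) - 231*uppergamma(3/4, 2) + 21 + 231*2**(3/4)*uppergamma(3/4, 2) + 231*uppergamma(3/4, 1) + 2376*sqrt(2))/1848
F(2) = (12 + 12*E + 85*exp(2))*exp(-2)/96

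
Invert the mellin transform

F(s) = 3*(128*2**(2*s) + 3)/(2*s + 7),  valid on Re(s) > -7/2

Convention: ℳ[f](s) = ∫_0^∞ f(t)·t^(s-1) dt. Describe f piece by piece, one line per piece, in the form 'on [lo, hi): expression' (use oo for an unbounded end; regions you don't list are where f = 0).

along the cuts 1, ℳ[f](s) splits into 2 integrals
for t in [0, 1): the term is ∫ 6*t**(7/2)·t^(s-1)
over [1, 4), the kernel integral of 3*t**(7/2)/2 enters the sum

on [0, 1): 6*t**(7/2)
on [1, 4): 3*t**(7/2)/2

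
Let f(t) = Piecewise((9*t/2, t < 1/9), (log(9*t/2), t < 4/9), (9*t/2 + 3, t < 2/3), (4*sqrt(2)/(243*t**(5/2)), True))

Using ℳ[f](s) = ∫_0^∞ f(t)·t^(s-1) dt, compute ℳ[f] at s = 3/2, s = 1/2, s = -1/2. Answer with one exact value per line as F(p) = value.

F(3/2) = -1139/1215 + 2*sqrt(2)/81 + 2*log(2)/9 + 32*sqrt(6)/45
F(1/2) = -55/9 + sqrt(2)/54 + log(4) + 8*sqrt(6)/3
F(-1/2) = -9*log(2) + sqrt(2)/54 + 12

undo the common scale on t: 3*t on [0, 1/6); log(3*t) on [1/6, 2/3); 3*t + 3 on [2/3, 1); …
reversing the common scale on t: t on [0, 1/2); log(t) on [1/2, 2); t + 3 on [2, 3); …
f breaks at 1/9, 4/9, 2/3 into 4 integrals to sum
on [0, 1/9) integrate f = 9*t/2 against the kernel
segment 1/9 to 4/9 holds log(9*t/2); add its integral
segment [4/9, 2/3) carries (9*t/2 + 3); integrate it
∫ 4*sqrt(2)/(243*t**(5/2))·t^(s-1) over [2/3, ∞)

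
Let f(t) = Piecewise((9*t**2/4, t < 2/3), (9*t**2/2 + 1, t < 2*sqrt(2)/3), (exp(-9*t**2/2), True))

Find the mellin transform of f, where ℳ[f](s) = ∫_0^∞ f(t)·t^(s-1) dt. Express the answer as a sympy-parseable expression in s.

(2**(s/2)*s*(s + 2)*uppergamma(s/2, 4) - 2**(s + 2)*s - 2**(s + 2) + 10*s*(2*sqrt(2))**s + 4*(2*sqrt(2))**s)/(2*3**s*s*(s + 2))
  Re(s) > -2

back out the common scale on t: t**2 on [0, 1); 2*t**2 + 1 on [1, sqrt(2)); exp(-2*t**2) on [sqrt(2), ∞)
peel off the power substitution: t on [0, 1); 2*t + 1 on [1, 2); exp(-2*t) on [2, ∞)
f breaks at 2/3, 2*sqrt(2)/3 into 3 integrals to sum
∫ over [0, 2/3) of 9*t**2/4·t^(s-1) joins the sum
segment 2/3 to 2*sqrt(2)/3 holds (9*t**2/2 + 1); add its integral
over [2*sqrt(2)/3, ∞), the kernel integral of exp(-9*t**2/2) enters the sum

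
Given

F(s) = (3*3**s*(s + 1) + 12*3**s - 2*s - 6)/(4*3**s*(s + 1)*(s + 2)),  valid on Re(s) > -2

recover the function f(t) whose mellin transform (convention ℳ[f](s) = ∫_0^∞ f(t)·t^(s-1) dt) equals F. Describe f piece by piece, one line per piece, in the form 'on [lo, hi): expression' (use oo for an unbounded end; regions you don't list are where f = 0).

on [0, 1/3): 9*t**2/4
on [1/3, 1): 3*t*(2 - 3*t/2)/2

the common scale on t comes off first: t**2 on [0, 1/2); t*(2 - t) on [1/2, 3/2)
strip the shared t-power: t on [0, 1/2); 2 - t on [1/2, 3/2)
cuts at 1/3: linearity sums the 2 kernel integrals
for t in [0, 1/3): the term is ∫ 9*t**2/4·t^(s-1)
segment [1/3, 1) carries 3*t*(2 - 3*t/2)/2; integrate it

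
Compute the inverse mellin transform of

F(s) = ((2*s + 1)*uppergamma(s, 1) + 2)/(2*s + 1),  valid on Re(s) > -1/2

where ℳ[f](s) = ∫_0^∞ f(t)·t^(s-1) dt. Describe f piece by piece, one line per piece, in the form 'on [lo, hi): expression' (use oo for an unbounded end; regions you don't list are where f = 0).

linearity at 1 turns ℳ[f](s) into 2 summed integrals
between 0 and 1 the integrand is sqrt(t)·t^(s-1)
on [1, ∞) integrate f = exp(-t) against the kernel

on [0, 1): sqrt(t)
on [1, oo): exp(-t)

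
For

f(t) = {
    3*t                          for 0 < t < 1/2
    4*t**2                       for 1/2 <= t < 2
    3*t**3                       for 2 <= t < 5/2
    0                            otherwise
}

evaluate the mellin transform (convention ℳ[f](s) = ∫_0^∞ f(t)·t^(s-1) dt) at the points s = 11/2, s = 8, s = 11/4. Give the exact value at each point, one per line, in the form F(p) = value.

F(11/2) = -4685501*sqrt(2)/212160 + 1171875*sqrt(10)/4352
F(8) = 429386813/67584
F(11/4) = 2**(1/4)*(-112640*sqrt(2) + 828 + 890625*5**(3/4))/34960

the 3 pieces separated at 1/2, 2 each add one integral
the [0, 1/2) slice contributes ∫ 3*t·t^(s-1) dt
between 1/2 and 2 the integrand is 4*t**2·t^(s-1)
piece [2, 5/2): integrate 3*t**3 against the kernel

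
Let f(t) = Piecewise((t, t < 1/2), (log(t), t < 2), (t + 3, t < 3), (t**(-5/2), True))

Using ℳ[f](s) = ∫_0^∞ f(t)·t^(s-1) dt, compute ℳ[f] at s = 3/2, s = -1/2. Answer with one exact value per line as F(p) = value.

split f at 1/2, 2, 3: ℳ[f](s) collects 4 kernel integrals
over [0, 1/2), the kernel integral of t enters the sum
on [1/2, 2) integrate f = log(t) against the kernel
between 2 and 3 the integrand is (t + 3)·t^(s-1)
on [3, ∞): add ∫ t**(-5/2)·t^(s-1) dt

F(3/2) = sqrt(2)*(-1139 + 30*sqrt(2) + 270*log(2) + 864*sqrt(6))/180
F(-1/2) = sqrt(2)*(-486*log(2) + sqrt(2) + 648)/162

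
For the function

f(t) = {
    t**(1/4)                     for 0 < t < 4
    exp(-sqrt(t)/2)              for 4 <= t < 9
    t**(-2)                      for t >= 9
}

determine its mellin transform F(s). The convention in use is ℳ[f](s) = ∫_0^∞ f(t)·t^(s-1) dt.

remove the power substitution first: sqrt(t) on [0, 2); exp(-t/2) on [2, 3); t**(-4) on [3, ∞)
f breaks at 4, 9 into 3 integrals to sum
between 0 and 4 the integrand is t**(1/4)·t^(s-1)
between 4 and 9 the integrand is exp(-sqrt(t)/2)·t^(s-1)
between 9 and ∞ the integrand is t**(-2)·t^(s-1)

(162*2**(2*s)*(s - 2)*(4*s + 1)*uppergamma(2*s, 1) - 162*2**(2*s)*(s - 2)*(4*s + 1)*uppergamma(2*s, 3/2) + 324*2**(2*s + 1/2)*(s - 2) - 9**s*(4*s + 1))/(81*(s - 2)*(4*s + 1))
  -1/4 < Re(s) < 2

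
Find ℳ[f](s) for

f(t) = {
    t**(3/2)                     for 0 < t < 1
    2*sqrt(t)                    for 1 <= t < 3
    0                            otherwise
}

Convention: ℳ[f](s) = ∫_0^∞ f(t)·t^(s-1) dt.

(4*sqrt(3)*3**s*(2*s + 3) - 4*s - 10)/((2*s + 1)*(2*s + 3))
  Re(s) > -3/2

cuts at 1: linearity sums the 2 kernel integrals
[0, 1) adds the kernel integral of t**(3/2)
segment 1 to 3 holds 2*sqrt(t); add its integral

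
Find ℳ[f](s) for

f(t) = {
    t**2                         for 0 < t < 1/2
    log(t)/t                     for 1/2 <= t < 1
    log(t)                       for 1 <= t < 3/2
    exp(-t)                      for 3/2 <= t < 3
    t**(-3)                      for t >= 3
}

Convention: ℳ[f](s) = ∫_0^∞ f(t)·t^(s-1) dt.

(108*2**s*s**2*(s - 3)*(s + 2)*(s**2 - 2*s + 1)*uppergamma(s, 3/2) - 108*2**s*s**2*(s - 3)*(s + 2)*(s**2 - 2*s + 1)*uppergamma(s, 3) - 108*2**s*s**2*(s - 3)*(s + 2) + 108*2**s*(s - 3)*(s + 2)*(s**2 - 2*s + 1) - 108*3**s*s*(s - 3)*(s + 2)*(s**2 - 2*s + 1)*log(2) + 108*3**s*s*(s - 3)*(s + 2)*(s**2 - 2*s + 1)*log(3) - 108*3**s*(s - 3)*(s + 2)*(s**2 - 2*s + 1) - 4*6**s*s**2*(s + 2)*(s**2 - 2*s + 1) + 216*s**3*(s - 3)*(s + 2)*log(2) - 216*s**2*(s - 3)*(s + 2)*log(2) + 216*s**2*(s - 3)*(s + 2) + 27*s**2*(s - 3)*(s**2 - 2*s + 1))/(108*2**s*s**2*(s - 3)*(s + 2)*(s**2 - 2*s + 1))
  -2 < Re(s) < 3

decompose at 1/2, 1, 3/2, 3; ℳ[f](s) sums the 5 pieces' integrals
over [0, 1/2), the kernel integral of t**2 enters the sum
[1/2, 1) adds the kernel integral of log(t)/t
over [1, 3/2), the kernel integral of log(t) enters the sum
segment [3/2, 3) carries exp(-t); integrate it
for t in [3, ∞): the term is ∫ t**(-3)·t^(s-1)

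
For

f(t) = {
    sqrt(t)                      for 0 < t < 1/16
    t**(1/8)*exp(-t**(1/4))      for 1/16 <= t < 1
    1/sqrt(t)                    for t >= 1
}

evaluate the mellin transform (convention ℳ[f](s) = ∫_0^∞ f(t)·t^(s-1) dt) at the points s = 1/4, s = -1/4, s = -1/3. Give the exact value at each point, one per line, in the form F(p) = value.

remove the power substitution first: t on [0, 1/4); t**(1/4)*exp(-sqrt(t)) on [1/4, 1); 1/t on [1, ∞)
the power substitution comes off first: t**2 on [0, 1/2); sqrt(t)*exp(-t) on [1/2, 1); t**(-2) on [1, ∞)
back out the shared t-power: t**(3/2) on [0, 1/2); exp(-t) on [1/2, 1); t**(-5/2) on [1, ∞)
the 3 pieces separated at 1/16, 1 each add one integral
piece [0, 1/16): integrate sqrt(t) against the kernel
[1/16, 1) adds the kernel integral of t**(1/8)*exp(-t**(1/4))
segment 1 to ∞ holds 1/sqrt(t); add its integral

F(1/4) = -4*exp(-1) - 2*sqrt(pi)*erfc(1) + 2*sqrt(pi)*erfc(sqrt(2)/2) + 2*sqrt(2)*exp(-1/2) + 25/6
F(-1/4) = -8*sqrt(pi)*erfc(sqrt(2)/2) - 8*exp(-1) + 8*sqrt(pi)*erfc(1) + 10/3 + 8*sqrt(2)*exp(-1/2)
F(-1/3) = -4*uppergamma(-5/6, 1) + 6/5 + 4*uppergamma(-5/6, 1/2) + 3*2**(1/3)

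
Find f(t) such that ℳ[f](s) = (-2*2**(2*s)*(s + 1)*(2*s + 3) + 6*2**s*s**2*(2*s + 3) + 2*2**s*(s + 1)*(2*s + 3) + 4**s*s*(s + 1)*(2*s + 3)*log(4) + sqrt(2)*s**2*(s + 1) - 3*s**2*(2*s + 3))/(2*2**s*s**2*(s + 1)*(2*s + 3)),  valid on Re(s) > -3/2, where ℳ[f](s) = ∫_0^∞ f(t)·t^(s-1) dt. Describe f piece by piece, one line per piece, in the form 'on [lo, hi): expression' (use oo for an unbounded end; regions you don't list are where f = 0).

on [0, 1/2): t**(3/2)
on [1/2, 1): 3*t
on [1, 2): log(t)

along the cuts 1/2, 1, ℳ[f](s) splits into 3 integrals
the [0, 1/2) slice contributes ∫ t**(3/2)·t^(s-1) dt
on [1/2, 1) integrate f = 3*t against the kernel
segment 1 to 2 holds log(t); add its integral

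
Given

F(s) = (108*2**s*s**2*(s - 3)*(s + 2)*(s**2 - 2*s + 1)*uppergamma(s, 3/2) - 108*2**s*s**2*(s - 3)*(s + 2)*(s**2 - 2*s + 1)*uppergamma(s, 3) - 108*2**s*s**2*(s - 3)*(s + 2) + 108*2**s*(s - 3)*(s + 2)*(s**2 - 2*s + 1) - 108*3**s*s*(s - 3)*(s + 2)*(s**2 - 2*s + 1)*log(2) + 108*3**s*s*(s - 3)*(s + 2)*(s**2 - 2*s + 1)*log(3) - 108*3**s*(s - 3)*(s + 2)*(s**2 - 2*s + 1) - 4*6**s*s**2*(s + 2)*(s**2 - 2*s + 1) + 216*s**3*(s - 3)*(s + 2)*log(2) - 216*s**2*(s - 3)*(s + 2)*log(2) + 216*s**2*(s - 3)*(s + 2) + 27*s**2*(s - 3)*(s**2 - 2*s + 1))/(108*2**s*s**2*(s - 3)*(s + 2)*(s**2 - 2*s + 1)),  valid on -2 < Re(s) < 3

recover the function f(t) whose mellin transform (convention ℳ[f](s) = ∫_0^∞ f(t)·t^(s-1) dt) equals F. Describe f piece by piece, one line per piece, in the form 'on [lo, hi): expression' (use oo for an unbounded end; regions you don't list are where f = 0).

linearity at 1/2, 1, 3/2, 3 turns ℳ[f](s) into 5 summed integrals
over [0, 1/2), the kernel integral of t**2 enters the sum
on [1/2, 1): add ∫ log(t)/t·t^(s-1) dt
between 1 and 3/2 the integrand is log(t)·t^(s-1)
the [3/2, 3) slice contributes ∫ exp(-t)·t^(s-1) dt
segment 3 to ∞ holds t**(-3); add its integral

on [0, 1/2): t**2
on [1/2, 1): log(t)/t
on [1, 3/2): log(t)
on [3/2, 3): exp(-t)
on [3, oo): t**(-3)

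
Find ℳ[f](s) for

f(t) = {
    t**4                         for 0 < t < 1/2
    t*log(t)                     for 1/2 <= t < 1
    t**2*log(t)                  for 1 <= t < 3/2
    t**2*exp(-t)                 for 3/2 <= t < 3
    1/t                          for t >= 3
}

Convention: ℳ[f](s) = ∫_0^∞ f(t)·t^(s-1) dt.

remove the shared t-power first: t**2 on [0, 1/2); log(t)/t on [1/2, 1); log(t) on [1, 3/2); …
linearity at 1/2, 1, 3/2, 3 turns ℳ[f](s) into 5 summed integrals
∫ t**4·t^(s-1) over [0, 1/2)
segment 1/2 to 1 holds t*log(t); add its integral
∫ over [1, 3/2) of t**2*log(t)·t^(s-1) joins the sum
piece [3/2, 3): integrate t**2*exp(-t) against the kernel
the [3, ∞) slice contributes ∫ 1/t·t^(s-1) dt

(48*2**s*(s - 1)*(s + 2)**2*(s + 4)*(2*s - (s + 2)**2 + 3)*uppergamma(s + 2, 3/2) - 48*2**s*(s - 1)*(s + 2)**2*(s + 4)*(2*s - (s + 2)**2 + 3)*uppergamma(s + 2, 3) + 48*2**s*(s - 1)*(s + 2)**2*(s + 4) + 48*2**s*(s - 1)*(s + 4)*(2*s - (s + 2)**2 + 3) + 3**s*(s - 1)*(s + 2)*(s + 4)*(-108*log(2) + 108*log(3))*(2*s - (s + 2)**2 + 3) - 108*3**s*(s - 1)*(s + 4)*(2*s - (s + 2)**2 + 3) - 16*6**s*(s + 2)**2*(s + 4)*(2*s - (s + 2)**2 + 3) - 24*(s - 1)*(s + 2)**3*(s + 4)*log(2) - 24*(s - 1)*(s + 2)**2*(s + 4) + 24*(s - 1)*(s + 2)**2*(s + 4)*log(2) + 3*(s - 1)*(s + 2)**2*(2*s - (s + 2)**2 + 3))/(48*2**s*(s - 1)*(s + 2)**2*(s + 4)*(2*s - (s + 2)**2 + 3))
  -4 < Re(s) < 1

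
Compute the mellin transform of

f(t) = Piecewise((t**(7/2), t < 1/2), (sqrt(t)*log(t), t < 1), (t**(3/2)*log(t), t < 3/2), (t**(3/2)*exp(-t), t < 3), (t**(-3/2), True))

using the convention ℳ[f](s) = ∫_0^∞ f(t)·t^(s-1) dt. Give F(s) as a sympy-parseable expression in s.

2**(-s - 3/2)*(108*2**(s + 3/2)*(s - 3/2)*(s + 3/2)**2*(s + 7/2)*(-2*s + (s + 3/2)**2 - 2)*uppergamma(s + 3/2, 3/2) - 108*2**(s + 3/2)*(s - 3/2)*(s + 3/2)**2*(s + 7/2)*(-2*s + (s + 3/2)**2 - 2)*uppergamma(s + 3/2, 3) - 108*2**(s + 3/2)*(s - 3/2)*(s + 3/2)**2*(s + 7/2) + 108*2**(s + 3/2)*(s - 3/2)*(s + 7/2)*(-2*s + (s + 3/2)**2 - 2) - 108*3**(s + 3/2)*(s - 3/2)*(s + 3/2)*(s + 7/2)*(-2*s + (s + 3/2)**2 - 2)*log(2) + 108*3**(s + 3/2)*(s - 3/2)*(s + 3/2)*(s + 7/2)*(-2*s + (s + 3/2)**2 - 2)*log(3) - 108*3**(s + 3/2)*(s - 3/2)*(s + 7/2)*(-2*s + (s + 3/2)**2 - 2) - 4*6**(s + 3/2)*(s + 3/2)**2*(s + 7/2)*(-2*s + (s + 3/2)**2 - 2) + 216*(s - 3/2)*(s + 3/2)**3*(s + 7/2)*log(2) - 216*(s - 3/2)*(s + 3/2)**2*(s + 7/2)*log(2) + 216*(s - 3/2)*(s + 3/2)**2*(s + 7/2) + 27*(s - 3/2)*(s + 3/2)**2*(-2*s + (s + 3/2)**2 - 2))/(108*(s - 3/2)*(s + 3/2)**2*(s + 7/2)*(-2*s + (s + 3/2)**2 - 2))
  -7/2 < Re(s) < 3/2

reversing the shared t-power: t**(5/2) on [0, 1/2); log(t)/sqrt(t) on [1/2, 1); sqrt(t)*log(t) on [1, 3/2); …
undo the shared t-power: t**2 on [0, 1/2); log(t)/t on [1/2, 1); log(t) on [1, 3/2); …
the 5 pieces separated at 1/2, 1, 3/2, 3 each add one integral
between 0 and 1/2 the integrand is t**(7/2)·t^(s-1)
∫ sqrt(t)*log(t)·t^(s-1) over [1/2, 1)
∫ over [1, 3/2) of t**(3/2)*log(t)·t^(s-1) joins the sum
piece [3/2, 3): integrate t**(3/2)*exp(-t) against the kernel
segment [3, ∞) carries t**(-3/2); integrate it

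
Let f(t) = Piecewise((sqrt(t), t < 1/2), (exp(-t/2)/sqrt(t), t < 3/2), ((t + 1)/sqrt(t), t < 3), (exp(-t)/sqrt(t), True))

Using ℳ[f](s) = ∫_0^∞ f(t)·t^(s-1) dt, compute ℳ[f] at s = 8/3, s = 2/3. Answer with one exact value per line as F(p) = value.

strip the shared t-power: 1 on [0, 1/2); exp(-t/2)/t on [1/2, 3/2); (t + 1)/t on [3/2, 3); …
strip the shared t-power: t on [0, 1/2); exp(-t/2) on [1/2, 3/2); t + 1 on [3/2, 3); …
split f at 1/2, 3/2, 3: ℳ[f](s) collects 4 kernel integrals
segment 0 to 1/2 holds sqrt(t); add its integral
for t in [1/2, 3/2): the term is ∫ exp(-t/2)/sqrt(t)·t^(s-1)
on [3/2, 3): add ∫ (t + 1)/sqrt(t)·t^(s-1) dt
on [3, ∞): add ∫ exp(-t)/sqrt(t)·t^(s-1) dt

F(8/3) = 2**(5/6)*(-3952*2**(1/3)*uppergamma(13/6, 3/4) - 2079*3**(1/6) + 39 + 988*2**(1/6)*uppergamma(13/6, 3) + 3952*2**(1/3)*uppergamma(13/6, 1/4) + 12528*6**(1/6))/1976
F(2/3) = -51*2**(5/6)*3**(1/6)/14 - 2**(1/6)*uppergamma(1/6, 3/4) + uppergamma(1/6, 3) + 3*2**(5/6)/14 + 2**(1/6)*uppergamma(1/6, 1/4) + 60*3**(1/6)/7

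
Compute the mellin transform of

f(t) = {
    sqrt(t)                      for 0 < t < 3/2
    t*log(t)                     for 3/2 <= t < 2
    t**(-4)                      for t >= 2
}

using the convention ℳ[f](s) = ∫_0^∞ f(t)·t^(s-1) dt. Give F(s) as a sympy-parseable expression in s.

(-32*2**(2*s)*(s - 4)*(2*s + 1) + 3**s*s*(s - 4)*(2*s + 1)*(-24*log(3) + 24*log(2)) + 3**s*(s - 4)*(2*s + 1)*(-24*log(3) + 24*log(2)) + 24*3**s*(s - 4)*(2*s + 1) + 16*3**s*sqrt(6)*(s - 4)*(s**2 + 2*s + 1) + 32*4**s*s*(s - 4)*(2*s + 1)*log(2) + 32*4**s*(s - 4)*(2*s + 1)*log(2) - 4**s*(2*s + 1)*(s**2 + 2*s + 1))/(16*2**s*(s - 4)*(2*s + 1)*(s**2 + 2*s + 1))
  -1/2 < Re(s) < 4

the 3 pieces separated at 3/2, 2 each add one integral
∫ sqrt(t)·t^(s-1) over [0, 3/2)
on [3/2, 2): add ∫ t*log(t)·t^(s-1) dt
segment [2, ∞) carries t**(-4); integrate it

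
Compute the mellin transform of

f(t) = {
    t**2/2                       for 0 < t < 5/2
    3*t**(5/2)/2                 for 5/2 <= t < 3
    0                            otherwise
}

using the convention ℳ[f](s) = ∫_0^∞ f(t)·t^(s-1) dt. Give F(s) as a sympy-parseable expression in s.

along the cuts 5/2, ℳ[f](s) splits into 2 integrals
[0, 5/2) adds the kernel integral of t**2/2
[5/2, 3) adds the kernel integral of 3*t**(5/2)/2

(6*3**(s + 5/2)*(s + 2) + (5/2)**(s + 2)*(2*s + 5) - 6*(5/2)**(s + 5/2)*(s + 2))/(2*(s + 2)*(2*s + 5))
  Re(s) > -2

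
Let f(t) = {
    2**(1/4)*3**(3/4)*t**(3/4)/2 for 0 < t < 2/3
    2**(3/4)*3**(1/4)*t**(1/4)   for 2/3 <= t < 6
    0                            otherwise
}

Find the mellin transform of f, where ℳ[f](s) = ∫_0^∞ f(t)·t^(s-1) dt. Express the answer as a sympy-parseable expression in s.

the common scale on t comes off first: t**(3/4) on [0, 1); 2*t**(1/4) on [1, 9)
invert the power substitution to get t**(3/2) on [0, 1); 2*sqrt(t) on [1, 3)
integrate the 2 segments split at 2/3, then add the results
[0, 2/3) adds the kernel integral of 2**(1/4)*3**(3/4)*t**(3/4)/2
segment [2/3, 6) carries 2**(3/4)*3**(1/4)*t**(1/4); integrate it

2**(s + 2)*(3**(2*s + 1/2)*(8*s + 6) - 4*s - 5)/(3**s*(4*s + 1)*(4*s + 3))
  Re(s) > -3/4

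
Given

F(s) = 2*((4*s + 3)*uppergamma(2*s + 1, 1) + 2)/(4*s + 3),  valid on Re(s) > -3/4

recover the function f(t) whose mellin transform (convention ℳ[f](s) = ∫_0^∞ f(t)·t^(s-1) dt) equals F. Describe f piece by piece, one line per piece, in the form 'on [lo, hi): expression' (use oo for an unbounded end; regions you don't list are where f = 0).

on [0, 1): t**(3/4)
on [1, oo): sqrt(t)*exp(-sqrt(t))

the shared t-power comes off first: t**(1/4) on [0, 1); exp(-sqrt(t)) on [1, ∞)
undo the power substitution: sqrt(t) on [0, 1); exp(-t) on [1, ∞)
treat the 2 regions marked off by 1 separately and sum
∫ over [0, 1) of t**(3/4)·t^(s-1) joins the sum
on [1, ∞): add ∫ sqrt(t)*exp(-sqrt(t))·t^(s-1) dt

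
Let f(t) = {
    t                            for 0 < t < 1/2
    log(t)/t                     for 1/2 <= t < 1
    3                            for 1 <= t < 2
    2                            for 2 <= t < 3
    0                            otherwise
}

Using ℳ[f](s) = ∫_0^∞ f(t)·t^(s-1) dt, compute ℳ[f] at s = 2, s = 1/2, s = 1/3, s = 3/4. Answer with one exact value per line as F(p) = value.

F(2) = log(2)/2 + 217/24
F(1/2) = sqrt(2)*(-30*sqrt(2) - 12*log(2) + 12*sqrt(6) + 37)/6
F(1/3) = -45/4 - 3*2**(2/3)*log(2)/2 + 3*2**(1/3) + 39*2**(2/3)/16 + 6*3**(1/3)
F(3/4) = 2**(1/4)*(-210*2**(3/4) - 84*log(2) + 28*sqrt(2) + 28*6**(3/4) + 339)/21

f breaks at 1/2, 1, 2 into 4 integrals to sum
∫ over [0, 1/2) of t·t^(s-1) joins the sum
between 1/2 and 1 the integrand is log(t)/t·t^(s-1)
segment [1, 2) carries 3; integrate it
the [2, 3) slice contributes ∫ 2·t^(s-1) dt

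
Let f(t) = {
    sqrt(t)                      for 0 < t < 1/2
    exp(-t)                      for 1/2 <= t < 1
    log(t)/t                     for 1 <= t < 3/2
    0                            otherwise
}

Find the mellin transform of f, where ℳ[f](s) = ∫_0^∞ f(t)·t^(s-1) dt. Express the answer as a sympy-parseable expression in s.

(3*2**s*(2*s + 1)*(s**2 - 2*s + 1)*uppergamma(s, 1/2) - 3*2**s*(2*s + 1)*(s**2 - 2*s + 1)*uppergamma(s, 1) + 3*2**s*(2*s + 1) + 3**s*s*(2*s + 1)*(-2*log(2) + 2*log(3)) - 2*3**s*(2*s + 1) + 3**s*(2*s + 1)*(-2*log(3) + 2*log(2)) + 3*sqrt(2)*(s**2 - 2*s + 1))/(3*2**s*(2*s + 1)*(s**2 - 2*s + 1))
  Re(s) > -1/2

summing 3 kernel integrals split by 1/2, 1 yields ℳ[f](s)
on [0, 1/2): add ∫ sqrt(t)·t^(s-1) dt
piece [1/2, 1): integrate exp(-t) against the kernel
the [1, 3/2) slice contributes ∫ log(t)/t·t^(s-1) dt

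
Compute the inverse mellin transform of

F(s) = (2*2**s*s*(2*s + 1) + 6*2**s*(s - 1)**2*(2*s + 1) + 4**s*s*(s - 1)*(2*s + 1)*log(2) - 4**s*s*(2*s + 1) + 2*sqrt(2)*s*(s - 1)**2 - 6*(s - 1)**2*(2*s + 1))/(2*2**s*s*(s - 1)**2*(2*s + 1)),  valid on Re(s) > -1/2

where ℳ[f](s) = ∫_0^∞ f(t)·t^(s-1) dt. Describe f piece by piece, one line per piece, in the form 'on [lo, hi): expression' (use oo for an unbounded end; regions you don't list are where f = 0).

on [0, 1/2): sqrt(t)
on [1/2, 1): 3
on [1, 2): log(t)/t

remove the shared t-power first: t**(3/2) on [0, 1/2); 3*t on [1/2, 1); log(t) on [1, 2)
breakpoints 1/2, 1: one integral from each of the 3 segments
on [0, 1/2) integrate f = sqrt(t) against the kernel
on [1/2, 1): add ∫ 3·t^(s-1) dt
[1, 2) adds the kernel integral of log(t)/t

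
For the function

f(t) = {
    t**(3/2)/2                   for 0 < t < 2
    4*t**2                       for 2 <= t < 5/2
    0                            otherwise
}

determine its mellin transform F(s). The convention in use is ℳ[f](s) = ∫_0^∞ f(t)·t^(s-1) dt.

(2**(s + 3/2)*(s + 2) + 2**(s + 4)*(-2*s - 3) + 5**(s + 2)*(2*s + 3)/2**s)/((s + 2)*(2*s + 3))
  Re(s) > -3/2

along the cuts 2, ℳ[f](s) splits into 2 integrals
∫ t**(3/2)/2·t^(s-1) over [0, 2)
∫ over [2, 5/2) of 4*t**2·t^(s-1) joins the sum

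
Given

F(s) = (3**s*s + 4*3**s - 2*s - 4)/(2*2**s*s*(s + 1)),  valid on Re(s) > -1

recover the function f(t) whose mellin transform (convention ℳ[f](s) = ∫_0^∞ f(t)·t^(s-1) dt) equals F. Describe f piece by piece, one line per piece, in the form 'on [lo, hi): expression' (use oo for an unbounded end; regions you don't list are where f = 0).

on [0, 1/2): t
on [1/2, 3/2): 2 - t

slice at 1/2, transform all 2 pieces, and sum them
∫ t·t^(s-1) over [0, 1/2)
segment 1/2 to 3/2 holds (2 - t); add its integral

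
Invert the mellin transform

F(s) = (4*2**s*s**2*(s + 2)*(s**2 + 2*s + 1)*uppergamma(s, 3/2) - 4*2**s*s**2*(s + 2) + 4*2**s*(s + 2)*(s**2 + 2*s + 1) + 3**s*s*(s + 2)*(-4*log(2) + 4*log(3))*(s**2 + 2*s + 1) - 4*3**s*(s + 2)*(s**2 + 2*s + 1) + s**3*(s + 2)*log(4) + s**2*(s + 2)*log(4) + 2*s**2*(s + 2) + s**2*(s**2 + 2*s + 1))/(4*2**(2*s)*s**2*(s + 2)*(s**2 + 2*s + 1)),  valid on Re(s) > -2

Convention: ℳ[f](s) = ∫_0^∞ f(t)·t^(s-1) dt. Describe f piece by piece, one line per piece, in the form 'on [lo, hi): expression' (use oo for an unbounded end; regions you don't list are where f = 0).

peel off the common scale on t: t**2 on [0, 1/2); t*log(t) on [1/2, 1); log(t) on [1, 3/2); …
treat the 4 regions marked off by 1/4, 1/2, 3/4 separately and sum
∫ 4*t**2·t^(s-1) over [0, 1/4)
∫ over [1/4, 1/2) of 2*t*log(2*t)·t^(s-1) joins the sum
on [1/2, 3/4): add ∫ log(2*t)·t^(s-1) dt
∫ over [3/4, ∞) of exp(-2*t)·t^(s-1) joins the sum

on [0, 1/4): 4*t**2
on [1/4, 1/2): 2*t*log(2*t)
on [1/2, 3/4): log(2*t)
on [3/4, oo): exp(-2*t)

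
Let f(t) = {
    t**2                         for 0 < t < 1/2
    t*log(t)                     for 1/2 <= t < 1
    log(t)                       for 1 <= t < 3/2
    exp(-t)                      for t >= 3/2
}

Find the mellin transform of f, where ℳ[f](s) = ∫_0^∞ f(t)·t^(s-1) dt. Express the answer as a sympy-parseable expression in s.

(4*2**s*s**2*(s + 2)*(s**2 + 2*s + 1)*uppergamma(s, 3/2) - 4*2**s*s**2*(s + 2) + 4*2**s*(s + 2)*(s**2 + 2*s + 1) + 3**s*s*(s + 2)*(-4*log(2) + 4*log(3))*(s**2 + 2*s + 1) - 4*3**s*(s + 2)*(s**2 + 2*s + 1) + s**3*(s + 2)*log(4) + s**2*(s + 2)*log(4) + 2*s**2*(s + 2) + s**2*(s**2 + 2*s + 1))/(4*2**s*s**2*(s + 2)*(s**2 + 2*s + 1))
  Re(s) > -2

cuts at 1/2, 1, 3/2: linearity sums the 4 kernel integrals
the [0, 1/2) slice contributes ∫ t**2·t^(s-1) dt
between 1/2 and 1 the integrand is t*log(t)·t^(s-1)
segment 1 to 3/2 holds log(t); add its integral
piece [3/2, ∞): integrate exp(-t) against the kernel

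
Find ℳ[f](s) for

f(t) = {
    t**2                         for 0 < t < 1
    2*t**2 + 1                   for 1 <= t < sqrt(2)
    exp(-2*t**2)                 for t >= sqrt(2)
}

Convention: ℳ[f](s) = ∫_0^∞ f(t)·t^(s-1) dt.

(2**(s/2)*s*(s/2 + 1)*uppergamma(s/2, 4)/2 - 4**(s/2)*s - 4**(s/2) + 5*8**(s/2)*s/2 + 8**(s/2))/(4**(s/2)*s*(s/2 + 1))
  Re(s) > -2

remove the power substitution first: t on [0, 1); 2*t + 1 on [1, 2); exp(-2*t) on [2, ∞)
linearity at 1, sqrt(2) turns ℳ[f](s) into 3 summed integrals
∫ over [0, 1) of t**2·t^(s-1) joins the sum
segment 1 to sqrt(2) holds (2*t**2 + 1); add its integral
piece [sqrt(2), ∞): integrate exp(-2*t**2) against the kernel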